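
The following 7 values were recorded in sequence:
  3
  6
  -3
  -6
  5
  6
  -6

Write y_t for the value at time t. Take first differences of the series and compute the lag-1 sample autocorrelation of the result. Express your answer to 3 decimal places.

-0.103

First differences Δy: 3, -9, -3, 11, 1, -12
Mean of differences = -1.5000
Numerator Σ(Δy_t−Δȳ)(Δy_{t+1}−Δȳ) = -36.2500
Denominator Σ(Δy_t−Δȳ)² = 351.5000
r_1(Δy) = -36.2500 / 351.5000 = -0.103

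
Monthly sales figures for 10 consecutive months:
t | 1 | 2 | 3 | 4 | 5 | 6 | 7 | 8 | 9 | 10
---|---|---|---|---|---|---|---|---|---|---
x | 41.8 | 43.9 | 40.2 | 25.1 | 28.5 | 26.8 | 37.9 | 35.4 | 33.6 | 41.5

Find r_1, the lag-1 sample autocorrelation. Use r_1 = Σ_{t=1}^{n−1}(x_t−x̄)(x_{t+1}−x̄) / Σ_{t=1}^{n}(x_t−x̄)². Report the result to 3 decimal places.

0.352

Mean x̄ = (41.8 + 43.9 + 40.2 + 25.1 + 28.5 + 26.8 + 37.9 + 35.4 + 33.6 + 41.5)/10 = 35.4700
Numerator Σ_{t=1}^{9}(x_t−x̄)(x_{t+1}−x̄) = 144.5111
Denominator Σ(x_t−x̄)² = 410.5610
r_1 = 144.5111 / 410.5610 = 0.352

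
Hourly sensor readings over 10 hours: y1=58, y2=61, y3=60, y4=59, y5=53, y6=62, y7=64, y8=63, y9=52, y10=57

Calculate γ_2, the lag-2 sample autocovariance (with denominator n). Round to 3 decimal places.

Mean ȳ = (58 + 61 + 60 + 59 + 53 + 62 + 64 + 63 + 52 + 57)/10 = 58.9000
Σ_{t=1}^{8}(y_t−ȳ)(y_{t+2}−ȳ) = -67.3200
γ_2 = -67.3200 / 10 = -6.732

-6.732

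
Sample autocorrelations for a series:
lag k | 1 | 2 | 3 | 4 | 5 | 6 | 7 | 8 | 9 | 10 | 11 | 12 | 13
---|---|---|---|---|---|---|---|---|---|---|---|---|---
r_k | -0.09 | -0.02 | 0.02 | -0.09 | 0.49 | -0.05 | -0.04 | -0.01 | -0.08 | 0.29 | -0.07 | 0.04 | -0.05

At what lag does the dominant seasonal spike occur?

5

The largest autocorrelation is r_5 = 0.49, with a weaker echo at lag 10 (0.29); the remaining lags stay at or below 0.04.
The dominant spike at lag 5 indicates a seasonal period of 5.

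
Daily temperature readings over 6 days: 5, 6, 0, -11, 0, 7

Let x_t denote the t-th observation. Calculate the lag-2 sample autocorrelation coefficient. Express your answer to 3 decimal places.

-0.596

Mean x̄ = (5 + 6 + 0 − 11 + 0 + 7)/6 = 1.1667
Σ(x_t−x̄)(x_{t+2}−x̄) = (-4.4722) + (-58.8056) + (1.3611) + (-70.9722) = -132.8889
Denominator Σ(x_t−x̄)² = 222.8333
r_2 = -132.8889 / 222.8333 = -0.596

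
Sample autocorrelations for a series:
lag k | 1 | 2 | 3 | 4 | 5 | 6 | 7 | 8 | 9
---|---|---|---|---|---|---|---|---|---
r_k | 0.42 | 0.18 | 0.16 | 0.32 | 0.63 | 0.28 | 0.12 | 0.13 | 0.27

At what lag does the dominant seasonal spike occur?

The largest autocorrelation is r_5 = 0.63; the remaining lags stay at or below 0.42. The elevated value at lag 1 (0.42), dropping to 0.18 at lag 2, reflects decaying short-term dependence rather than seasonality.
The dominant spike at lag 5 indicates a seasonal period of 5.

5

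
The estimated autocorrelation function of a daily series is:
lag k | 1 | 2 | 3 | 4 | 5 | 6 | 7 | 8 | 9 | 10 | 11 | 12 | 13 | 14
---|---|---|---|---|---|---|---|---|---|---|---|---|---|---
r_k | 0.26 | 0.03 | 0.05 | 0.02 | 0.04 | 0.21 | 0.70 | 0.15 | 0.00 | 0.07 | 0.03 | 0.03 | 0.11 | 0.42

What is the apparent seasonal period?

7

The largest autocorrelation is r_7 = 0.70, with a weaker echo at lag 14 (0.42); the remaining lags stay at or below 0.26. The elevated value at lag 1 (0.26), dropping to 0.03 at lag 2, reflects decaying short-term dependence rather than seasonality.
The dominant spike at lag 7 indicates a seasonal period of 7.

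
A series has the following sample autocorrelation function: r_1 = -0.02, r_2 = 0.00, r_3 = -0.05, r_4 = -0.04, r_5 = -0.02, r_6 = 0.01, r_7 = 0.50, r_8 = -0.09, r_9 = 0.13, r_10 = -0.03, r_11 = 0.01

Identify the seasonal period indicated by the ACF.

The largest autocorrelation is r_7 = 0.50; the remaining lags stay at or below 0.13.
The dominant spike at lag 7 indicates a seasonal period of 7.

7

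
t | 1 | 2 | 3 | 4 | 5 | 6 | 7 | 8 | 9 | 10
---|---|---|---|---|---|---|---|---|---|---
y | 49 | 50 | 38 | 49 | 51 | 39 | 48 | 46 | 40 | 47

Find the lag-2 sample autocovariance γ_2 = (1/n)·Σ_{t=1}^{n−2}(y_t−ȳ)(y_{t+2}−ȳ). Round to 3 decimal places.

-7.668

Mean ȳ = (49 + 50 + 38 + 49 + 51 + 39 + 48 + 46 + 40 + 47)/10 = 45.7000
Σ_{t=1}^{8}(y_t−ȳ)(y_{t+2}−ȳ) = -76.6800
γ_2 = -76.6800 / 10 = -7.668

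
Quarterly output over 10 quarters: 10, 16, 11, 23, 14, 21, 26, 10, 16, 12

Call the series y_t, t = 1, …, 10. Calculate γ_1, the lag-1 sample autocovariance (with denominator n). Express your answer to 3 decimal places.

Mean ȳ = (10 + 16 + 11 + 23 + 14 + 21 + 26 + 10 + 16 + 12)/10 = 15.9000
Σ_{t=1}^{9}(y_t−ȳ)(y_{t+1}−ȳ) = -68.1100
γ_1 = -68.1100 / 10 = -6.811

-6.811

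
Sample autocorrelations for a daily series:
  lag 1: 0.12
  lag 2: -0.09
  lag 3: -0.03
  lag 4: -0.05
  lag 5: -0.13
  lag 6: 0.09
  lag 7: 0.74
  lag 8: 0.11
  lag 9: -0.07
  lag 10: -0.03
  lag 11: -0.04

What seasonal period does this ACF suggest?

7

The largest autocorrelation is r_7 = 0.74; the remaining lags stay at or below 0.12.
The dominant spike at lag 7 indicates a seasonal period of 7.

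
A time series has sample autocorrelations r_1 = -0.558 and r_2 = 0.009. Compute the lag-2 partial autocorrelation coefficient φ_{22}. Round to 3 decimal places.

φ_{22} = (r_2 − r_1²) / (1 − r_1²)
r_1² = (-0.558)² = 0.311364
Numerator = 0.009 − 0.3114 = -0.3024; denominator = 1 − 0.3114 = 0.6886
φ_{22} = -0.3024 / 0.6886 = -0.439

-0.439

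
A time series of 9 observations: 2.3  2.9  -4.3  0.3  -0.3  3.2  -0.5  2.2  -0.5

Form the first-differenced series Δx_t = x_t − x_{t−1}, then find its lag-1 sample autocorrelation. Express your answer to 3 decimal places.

-0.644

First differences Δx: 0.6, -7.2, 4.6, -0.6, 3.5, -3.7, 2.7, -2.7
Mean of differences = -0.3500
Numerator Σ(Δx_t−Δx̄)(Δx_{t+1}−Δx̄) = -72.8975
Denominator Σ(Δx_t−Δx̄)² = 113.2600
r_1(Δx) = -72.8975 / 113.2600 = -0.644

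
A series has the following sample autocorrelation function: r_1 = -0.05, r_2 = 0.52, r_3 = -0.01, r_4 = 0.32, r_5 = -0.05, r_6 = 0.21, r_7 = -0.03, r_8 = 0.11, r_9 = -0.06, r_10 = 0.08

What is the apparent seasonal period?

The largest autocorrelation is r_2 = 0.52, with weaker echoes at lags 4 (0.32) and 6 (0.21); the remaining lags stay at or below 0.11.
The dominant spike at lag 2 indicates a seasonal period of 2.

2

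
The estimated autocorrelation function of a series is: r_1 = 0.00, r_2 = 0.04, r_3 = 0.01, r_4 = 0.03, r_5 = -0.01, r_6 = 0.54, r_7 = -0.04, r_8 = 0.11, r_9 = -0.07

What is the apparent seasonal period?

The largest autocorrelation is r_6 = 0.54; the remaining lags stay at or below 0.11.
The dominant spike at lag 6 indicates a seasonal period of 6.

6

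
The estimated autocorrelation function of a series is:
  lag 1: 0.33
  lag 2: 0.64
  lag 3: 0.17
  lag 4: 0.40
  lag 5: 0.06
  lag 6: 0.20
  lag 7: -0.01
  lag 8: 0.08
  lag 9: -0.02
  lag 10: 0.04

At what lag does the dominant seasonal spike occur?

2

The largest autocorrelation is r_2 = 0.64, with a weaker echo at lag 4 (0.40); the remaining lags stay at or below 0.33.
The dominant spike at lag 2 indicates a seasonal period of 2.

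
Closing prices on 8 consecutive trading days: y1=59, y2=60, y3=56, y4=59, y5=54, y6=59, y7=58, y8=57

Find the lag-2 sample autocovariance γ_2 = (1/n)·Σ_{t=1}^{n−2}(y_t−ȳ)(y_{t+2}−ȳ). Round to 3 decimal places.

Mean ȳ = (59 + 60 + 56 + 59 + 54 + 59 + 58 + 57)/8 = 57.7500
Σ_{t=1}^{6}(y_t−ȳ)(y_{t+2}−ȳ) = 6.8750
γ_2 = 6.8750 / 8 = 0.859

0.859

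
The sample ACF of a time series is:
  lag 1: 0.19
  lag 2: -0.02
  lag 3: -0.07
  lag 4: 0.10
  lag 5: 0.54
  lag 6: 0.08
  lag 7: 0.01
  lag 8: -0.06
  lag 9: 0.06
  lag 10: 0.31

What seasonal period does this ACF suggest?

5

The largest autocorrelation is r_5 = 0.54, with a weaker echo at lag 10 (0.31); the remaining lags stay at or below 0.19.
The dominant spike at lag 5 indicates a seasonal period of 5.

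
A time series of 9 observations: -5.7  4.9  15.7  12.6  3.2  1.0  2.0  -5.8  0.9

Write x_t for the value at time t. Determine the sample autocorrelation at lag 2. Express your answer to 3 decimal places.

Mean x̄ = (-5.7 + 4.9 + 15.7 + 12.6 + 3.2 + 1.0 + 2.0 − 5.8 + 0.9)/9 = 3.2000
Numerator Σ_{t=1}^{7}(x_t−x̄)(x_{t+2}−x̄) = -93.3900
Denominator Σ(x_t−x̄)² = 419.2800
r_2 = -93.3900 / 419.2800 = -0.223

-0.223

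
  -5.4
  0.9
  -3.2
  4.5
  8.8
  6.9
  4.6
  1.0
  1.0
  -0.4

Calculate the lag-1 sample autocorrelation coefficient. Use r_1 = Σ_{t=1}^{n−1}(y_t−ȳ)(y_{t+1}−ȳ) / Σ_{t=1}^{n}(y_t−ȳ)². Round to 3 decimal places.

0.379

Mean ȳ = (-5.4 + 0.9 − 3.2 + 4.5 + 8.8 + 6.9 + 4.6 + 1.0 + 1.0 − 0.4)/10 = 1.8700
Numerator Σ_{t=1}^{9}(y_t−ȳ)(y_{t+1}−ȳ) = 65.8081
Denominator Σ(y_t−ȳ)² = 173.8610
r_1 = 65.8081 / 173.8610 = 0.379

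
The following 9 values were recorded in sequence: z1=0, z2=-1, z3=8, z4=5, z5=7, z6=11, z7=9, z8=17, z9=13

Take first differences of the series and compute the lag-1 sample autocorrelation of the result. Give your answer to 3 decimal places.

-0.701

First differences Δz: -1, 9, -3, 2, 4, -2, 8, -4
Mean of differences = 1.6250
Numerator Σ(Δz_t−Δz̄)(Δz_{t+1}−Δz̄) = -121.8906
Denominator Σ(Δz_t−Δz̄)² = 173.8750
r_1(Δz) = -121.8906 / 173.8750 = -0.701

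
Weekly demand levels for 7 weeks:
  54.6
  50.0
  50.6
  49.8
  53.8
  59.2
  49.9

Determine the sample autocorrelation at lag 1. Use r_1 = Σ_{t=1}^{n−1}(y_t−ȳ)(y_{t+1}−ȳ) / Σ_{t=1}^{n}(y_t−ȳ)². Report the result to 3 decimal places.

Mean ȳ = (54.6 + 50.0 + 50.6 + 49.8 + 53.8 + 59.2 + 49.9)/7 = 52.5571
Σ(y_t−ȳ)(y_{t+1}−ȳ) = (-5.2239) + (5.0047) + (5.3961) + (-3.4267) + (8.2561) + (-17.6510) = -7.6447
Denominator Σ(y_t−ȳ)² = 74.8771
r_1 = -7.6447 / 74.8771 = -0.102

-0.102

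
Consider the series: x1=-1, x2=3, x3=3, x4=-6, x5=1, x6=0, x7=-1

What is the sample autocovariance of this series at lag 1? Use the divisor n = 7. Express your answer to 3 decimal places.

Mean x̄ = (-1 + 3 + 3 − 6 + 1 + 0 − 1)/7 = -0.1429
Σ_{t=1}^{6}(x_t−x̄)(x_{t+1}−x̄) = -17.8776
γ_1 = -17.8776 / 7 = -2.554

-2.554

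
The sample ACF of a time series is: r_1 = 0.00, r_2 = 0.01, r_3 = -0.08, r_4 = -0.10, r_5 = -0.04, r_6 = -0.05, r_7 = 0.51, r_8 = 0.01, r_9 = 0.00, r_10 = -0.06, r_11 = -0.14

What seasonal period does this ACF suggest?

The largest autocorrelation is r_7 = 0.51; the remaining lags stay at or below 0.01.
The dominant spike at lag 7 indicates a seasonal period of 7.

7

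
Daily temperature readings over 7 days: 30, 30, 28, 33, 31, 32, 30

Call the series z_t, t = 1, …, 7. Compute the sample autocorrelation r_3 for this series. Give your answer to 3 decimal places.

-0.426

Mean z̄ = (30 + 30 + 28 + 33 + 31 + 32 + 30)/7 = 30.5714
Numerator Σ_{t=1}^{4}(z_t−z̄)(z_{t+3}−z̄) = -6.6939
Denominator Σ(z_t−z̄)² = 15.7143
r_3 = -6.6939 / 15.7143 = -0.426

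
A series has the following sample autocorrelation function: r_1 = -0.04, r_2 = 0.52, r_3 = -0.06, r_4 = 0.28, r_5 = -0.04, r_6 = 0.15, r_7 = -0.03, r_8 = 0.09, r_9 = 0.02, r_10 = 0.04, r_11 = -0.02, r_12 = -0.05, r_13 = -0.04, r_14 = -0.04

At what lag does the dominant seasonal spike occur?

2

The largest autocorrelation is r_2 = 0.52, with weaker echoes at lags 4 (0.28) and 6 (0.15); the remaining lags stay at or below 0.09.
The dominant spike at lag 2 indicates a seasonal period of 2.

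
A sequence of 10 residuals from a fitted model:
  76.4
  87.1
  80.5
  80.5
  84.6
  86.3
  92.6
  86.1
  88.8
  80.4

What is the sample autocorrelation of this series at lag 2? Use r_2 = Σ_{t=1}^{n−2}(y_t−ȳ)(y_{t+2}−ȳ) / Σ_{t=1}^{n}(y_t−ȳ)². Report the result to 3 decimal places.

0.223

Mean ȳ = (76.4 + 87.1 + 80.5 + 80.5 + 84.6 + 86.3 + 92.6 + 86.1 + 88.8 + 80.4)/10 = 84.3300
Numerator Σ_{t=1}^{8}(y_t−ȳ)(y_{t+2}−ȳ) = 46.9142
Denominator Σ(y_t−ȳ)² = 210.8010
r_2 = 46.9142 / 210.8010 = 0.223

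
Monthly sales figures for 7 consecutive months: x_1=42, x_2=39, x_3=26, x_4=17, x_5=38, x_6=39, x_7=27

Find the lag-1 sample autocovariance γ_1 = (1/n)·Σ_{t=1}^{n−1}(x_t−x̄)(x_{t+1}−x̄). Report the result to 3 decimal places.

5.035

Mean x̄ = (42 + 39 + 26 + 17 + 38 + 39 + 27)/7 = 32.5714
Deviations: 9.4286, 6.4286, -6.5714, -15.5714, 5.4286, 6.4286, -5.5714
Σ_{t=1}^{6}(x_t−x̄)(x_{t+1}−x̄) = 35.2449
γ_1 = 35.2449 / 7 = 5.035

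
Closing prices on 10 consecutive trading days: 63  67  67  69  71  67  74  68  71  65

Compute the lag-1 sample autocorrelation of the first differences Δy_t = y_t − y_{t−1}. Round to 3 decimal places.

First differences Δy: 4, 0, 2, 2, -4, 7, -6, 3, -6
Mean of differences = 0.2222
Numerator Σ(Δy_t−Δȳ)(Δy_{t+1}−Δȳ) = -110.9383
Denominator Σ(Δy_t−Δȳ)² = 169.5556
r_1(Δy) = -110.9383 / 169.5556 = -0.654

-0.654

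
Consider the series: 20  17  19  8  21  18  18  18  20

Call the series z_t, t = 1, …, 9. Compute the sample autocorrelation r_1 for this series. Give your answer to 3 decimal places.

-0.385

Mean z̄ = (20 + 17 + 19 + 8 + 21 + 18 + 18 + 18 + 20)/9 = 17.6667
Numerator Σ_{t=1}^{8}(z_t−z̄)(z_{t+1}−z̄) = -45.4444
Denominator Σ(z_t−z̄)² = 118.0000
r_1 = -45.4444 / 118.0000 = -0.385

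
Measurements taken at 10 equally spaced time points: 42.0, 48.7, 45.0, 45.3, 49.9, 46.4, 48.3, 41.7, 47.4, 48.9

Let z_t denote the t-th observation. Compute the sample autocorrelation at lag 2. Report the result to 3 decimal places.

-0.062

Mean z̄ = (42.0 + 48.7 + 45.0 + 45.3 + 49.9 + 46.4 + 48.3 + 41.7 + 47.4 + 48.9)/10 = 46.3600
Numerator Σ_{t=1}^{8}(z_t−z̄)(z_{t+2}−z̄) = -4.5452
Denominator Σ(z_t−z̄)² = 73.0040
r_2 = -4.5452 / 73.0040 = -0.062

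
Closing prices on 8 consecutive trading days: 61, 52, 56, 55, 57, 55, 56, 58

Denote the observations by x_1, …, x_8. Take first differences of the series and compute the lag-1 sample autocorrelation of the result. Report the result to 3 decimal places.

-0.405

First differences Δx: -9, 4, -1, 2, -2, 1, 2
Mean of differences = -0.4286
Numerator Σ(Δx_t−Δx̄)(Δx_{t+1}−Δx̄) = -44.4694
Denominator Σ(Δx_t−Δx̄)² = 109.7143
r_1(Δx) = -44.4694 / 109.7143 = -0.405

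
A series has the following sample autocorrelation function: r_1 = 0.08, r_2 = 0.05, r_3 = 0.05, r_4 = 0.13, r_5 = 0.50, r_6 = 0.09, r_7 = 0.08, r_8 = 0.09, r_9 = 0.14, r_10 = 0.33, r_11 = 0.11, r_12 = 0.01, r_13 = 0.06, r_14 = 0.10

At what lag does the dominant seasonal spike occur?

5

The largest autocorrelation is r_5 = 0.50, with a weaker echo at lag 10 (0.33); the remaining lags stay at or below 0.14.
The dominant spike at lag 5 indicates a seasonal period of 5.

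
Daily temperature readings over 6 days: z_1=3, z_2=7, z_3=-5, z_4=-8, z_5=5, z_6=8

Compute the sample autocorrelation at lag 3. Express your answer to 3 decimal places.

-0.170

Mean z̄ = (3 + 7 − 5 − 8 + 5 + 8)/6 = 1.6667
Deviations from mean: 1.3333, 5.3333, -6.6667, -9.6667, 3.3333, 6.3333
Numerator Σ_{t=1}^{3}(z_t−z̄)(z_{t+3}−z̄) = -37.3333
Denominator Σ(z_t−z̄)² = 219.3333
r_3 = -37.3333 / 219.3333 = -0.170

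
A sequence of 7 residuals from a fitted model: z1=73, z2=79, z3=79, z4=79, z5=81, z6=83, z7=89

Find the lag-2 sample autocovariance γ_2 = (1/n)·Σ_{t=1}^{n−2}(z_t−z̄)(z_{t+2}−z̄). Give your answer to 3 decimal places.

1.866

Mean z̄ = (73 + 79 + 79 + 79 + 81 + 83 + 89)/7 = 80.4286
Deviations: -7.4286, -1.4286, -1.4286, -1.4286, 0.5714, 2.5714, 8.5714
Σ_{t=1}^{5}(z_t−z̄)(z_{t+2}−z̄) = 13.0612
γ_2 = 13.0612 / 7 = 1.866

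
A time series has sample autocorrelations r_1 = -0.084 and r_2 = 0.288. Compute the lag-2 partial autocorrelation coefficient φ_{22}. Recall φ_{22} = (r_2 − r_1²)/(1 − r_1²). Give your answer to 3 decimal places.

0.283

φ_{22} = (r_2 − r_1²) / (1 − r_1²)
r_1² = (-0.084)² = 0.007056
Numerator = 0.288 − 0.0071 = 0.2809; denominator = 1 − 0.0071 = 0.9929
φ_{22} = 0.2809 / 0.9929 = 0.283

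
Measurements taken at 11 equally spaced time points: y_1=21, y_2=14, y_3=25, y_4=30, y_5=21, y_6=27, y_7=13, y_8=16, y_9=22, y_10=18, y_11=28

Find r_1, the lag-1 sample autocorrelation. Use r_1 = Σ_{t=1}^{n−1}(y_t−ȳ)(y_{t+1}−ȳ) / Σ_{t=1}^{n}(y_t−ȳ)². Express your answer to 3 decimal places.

-0.085

Mean ȳ = (21 + 14 + 25 + 30 + 21 + 27 + 13 + 16 + 22 + 18 + 28)/11 = 21.3636
Numerator Σ_{t=1}^{10}(y_t−ȳ)(y_{t+1}−ȳ) = -28.0413
Denominator Σ(y_t−ȳ)² = 328.5455
r_1 = -28.0413 / 328.5455 = -0.085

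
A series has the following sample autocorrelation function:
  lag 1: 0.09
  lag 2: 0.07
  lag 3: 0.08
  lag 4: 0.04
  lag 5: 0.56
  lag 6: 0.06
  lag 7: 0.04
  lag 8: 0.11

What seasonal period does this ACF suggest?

5

The largest autocorrelation is r_5 = 0.56; the remaining lags stay at or below 0.11.
The dominant spike at lag 5 indicates a seasonal period of 5.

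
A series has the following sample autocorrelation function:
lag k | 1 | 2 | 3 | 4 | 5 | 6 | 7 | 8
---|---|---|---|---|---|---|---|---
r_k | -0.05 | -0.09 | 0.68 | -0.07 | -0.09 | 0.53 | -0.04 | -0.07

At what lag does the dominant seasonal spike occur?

The largest autocorrelation is r_3 = 0.68, with a weaker echo at lag 6 (0.53); the remaining lags stay at or below -0.04.
The dominant spike at lag 3 indicates a seasonal period of 3.

3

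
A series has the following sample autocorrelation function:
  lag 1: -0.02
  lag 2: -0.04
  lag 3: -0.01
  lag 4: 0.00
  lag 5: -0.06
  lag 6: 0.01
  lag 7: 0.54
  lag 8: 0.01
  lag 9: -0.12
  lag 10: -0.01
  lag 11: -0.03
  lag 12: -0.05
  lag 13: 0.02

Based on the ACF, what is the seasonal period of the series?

7

The largest autocorrelation is r_7 = 0.54; the remaining lags stay at or below 0.02.
The dominant spike at lag 7 indicates a seasonal period of 7.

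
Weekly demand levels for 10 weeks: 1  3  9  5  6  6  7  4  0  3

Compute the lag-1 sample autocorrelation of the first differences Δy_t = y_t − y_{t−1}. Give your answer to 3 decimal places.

First differences Δy: 2, 6, -4, 1, 0, 1, -3, -4, 3
Mean of differences = 0.2222
Numerator Σ(Δy_t−Δȳ)(Δy_{t+1}−Δȳ) = -18.3827
Denominator Σ(Δy_t−Δȳ)² = 91.5556
r_1(Δy) = -18.3827 / 91.5556 = -0.201

-0.201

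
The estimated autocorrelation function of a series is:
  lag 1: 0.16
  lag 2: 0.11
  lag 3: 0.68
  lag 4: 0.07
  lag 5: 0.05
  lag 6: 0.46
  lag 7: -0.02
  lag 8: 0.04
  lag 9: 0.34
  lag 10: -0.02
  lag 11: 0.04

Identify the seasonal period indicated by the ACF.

The largest autocorrelation is r_3 = 0.68, with weaker echoes at lags 6 (0.46) and 9 (0.34); the remaining lags stay at or below 0.16.
The dominant spike at lag 3 indicates a seasonal period of 3.

3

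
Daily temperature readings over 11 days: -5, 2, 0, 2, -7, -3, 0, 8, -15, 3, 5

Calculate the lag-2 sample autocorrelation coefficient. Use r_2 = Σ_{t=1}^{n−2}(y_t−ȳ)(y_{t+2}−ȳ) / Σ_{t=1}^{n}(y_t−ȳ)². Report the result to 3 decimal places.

-0.228

Mean ȳ = (-5 + 2 + 0 + 2 − 7 − 3 + 0 + 8 − 15 + 3 + 5)/11 = -0.9091
Numerator Σ_{t=1}^{9}(y_t−ȳ)(y_{t+2}−ȳ) = -92.2893
Denominator Σ(y_t−ȳ)² = 404.9091
r_2 = -92.2893 / 404.9091 = -0.228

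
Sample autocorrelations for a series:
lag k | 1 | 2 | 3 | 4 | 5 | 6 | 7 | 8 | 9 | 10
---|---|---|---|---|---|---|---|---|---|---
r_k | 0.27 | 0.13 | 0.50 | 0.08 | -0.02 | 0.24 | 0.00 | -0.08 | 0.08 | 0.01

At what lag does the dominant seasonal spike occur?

The largest autocorrelation is r_3 = 0.50; the remaining lags stay at or below 0.27. The elevated value at lag 1 (0.27), dropping to 0.13 at lag 2, reflects decaying short-term dependence rather than seasonality.
The dominant spike at lag 3 indicates a seasonal period of 3.

3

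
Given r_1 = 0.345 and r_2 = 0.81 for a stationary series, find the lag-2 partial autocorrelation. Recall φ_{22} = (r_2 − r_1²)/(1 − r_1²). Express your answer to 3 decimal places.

0.784

φ_{22} = (r_2 − r_1²) / (1 − r_1²)
r_1² = (0.345)² = 0.119025
Numerator = 0.81 − 0.1190 = 0.6910; denominator = 1 − 0.1190 = 0.8810
φ_{22} = 0.6910 / 0.8810 = 0.784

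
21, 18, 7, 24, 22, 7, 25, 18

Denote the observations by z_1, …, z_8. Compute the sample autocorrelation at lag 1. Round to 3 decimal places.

Mean z̄ = (21 + 18 + 7 + 24 + 22 + 7 + 25 + 18)/8 = 17.7500
Σ(z_t−z̄)(z_{t+1}−z̄) = (0.8125) + (-2.6875) + (-67.1875) + (26.5625) + (-45.6875) + (-77.9375) + (1.8125) = -164.3125
Denominator Σ(z_t−z̄)² = 351.5000
r_1 = -164.3125 / 351.5000 = -0.467

-0.467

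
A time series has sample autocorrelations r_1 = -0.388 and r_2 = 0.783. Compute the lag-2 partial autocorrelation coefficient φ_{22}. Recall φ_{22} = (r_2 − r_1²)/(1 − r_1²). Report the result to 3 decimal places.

φ_{22} = (r_2 − r_1²) / (1 − r_1²)
r_1² = (-0.388)² = 0.150544
Numerator = 0.783 − 0.1505 = 0.6325; denominator = 1 − 0.1505 = 0.8495
φ_{22} = 0.6325 / 0.8495 = 0.745

0.745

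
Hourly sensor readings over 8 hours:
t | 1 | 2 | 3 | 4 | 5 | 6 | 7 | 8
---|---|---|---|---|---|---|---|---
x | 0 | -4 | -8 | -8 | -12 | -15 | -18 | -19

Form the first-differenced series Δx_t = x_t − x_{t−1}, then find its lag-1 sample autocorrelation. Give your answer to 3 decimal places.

First differences Δx: -4, -4, 0, -4, -3, -3, -1
Mean of differences = -2.7143
Numerator Σ(Δx_t−Δx̄)(Δx_{t+1}−Δx̄) = -5.3673
Denominator Σ(Δx_t−Δx̄)² = 15.4286
r_1(Δx) = -5.3673 / 15.4286 = -0.348

-0.348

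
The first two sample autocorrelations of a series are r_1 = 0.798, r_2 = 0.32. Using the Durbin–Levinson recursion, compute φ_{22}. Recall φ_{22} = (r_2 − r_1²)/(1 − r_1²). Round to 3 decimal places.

-0.872

φ_{22} = (r_2 − r_1²) / (1 − r_1²)
r_1² = (0.798)² = 0.636804
Numerator = 0.32 − 0.6368 = -0.3168; denominator = 1 − 0.6368 = 0.3632
φ_{22} = -0.3168 / 0.3632 = -0.872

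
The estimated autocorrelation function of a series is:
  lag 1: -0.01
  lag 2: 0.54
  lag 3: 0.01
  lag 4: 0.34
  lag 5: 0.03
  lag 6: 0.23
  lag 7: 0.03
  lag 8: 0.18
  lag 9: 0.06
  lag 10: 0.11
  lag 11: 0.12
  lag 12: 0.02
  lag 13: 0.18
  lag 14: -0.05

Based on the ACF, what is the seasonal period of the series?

2

The largest autocorrelation is r_2 = 0.54, with weaker echoes at lags 4 (0.34) and 6 (0.23); the remaining lags stay at or below 0.18.
The dominant spike at lag 2 indicates a seasonal period of 2.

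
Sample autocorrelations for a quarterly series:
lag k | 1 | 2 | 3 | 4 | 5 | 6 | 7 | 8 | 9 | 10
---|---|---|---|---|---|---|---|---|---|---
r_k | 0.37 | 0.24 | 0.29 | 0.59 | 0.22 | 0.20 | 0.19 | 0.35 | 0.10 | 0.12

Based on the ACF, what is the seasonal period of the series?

The largest autocorrelation is r_4 = 0.59; the remaining lags stay at or below 0.37. The elevated value at lag 1 (0.37), dropping to 0.24 at lag 2, reflects decaying short-term dependence rather than seasonality.
The dominant spike at lag 4 indicates a seasonal period of 4.

4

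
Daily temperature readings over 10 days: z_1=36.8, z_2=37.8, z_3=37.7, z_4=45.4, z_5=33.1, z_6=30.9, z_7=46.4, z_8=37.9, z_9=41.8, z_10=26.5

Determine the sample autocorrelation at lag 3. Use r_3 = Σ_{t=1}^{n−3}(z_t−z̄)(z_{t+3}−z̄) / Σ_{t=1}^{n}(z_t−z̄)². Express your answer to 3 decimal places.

-0.190

Mean z̄ = (36.8 + 37.8 + 37.7 + 45.4 + 33.1 + 30.9 + 46.4 + 37.9 + 41.8 + 26.5)/10 = 37.4300
Σ(z_t−z̄)(z_{t+3}−z̄) = (-5.0211) + (-1.6021) + (-1.7631) + (71.4909) + (-2.0351) + (-28.5361) + (-98.0421) = -65.5087
Denominator Σ(z_t−z̄)² = 344.7610
r_3 = -65.5087 / 344.7610 = -0.190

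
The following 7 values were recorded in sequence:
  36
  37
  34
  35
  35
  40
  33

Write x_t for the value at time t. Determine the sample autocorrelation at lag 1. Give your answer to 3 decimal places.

Mean x̄ = (36 + 37 + 34 + 35 + 35 + 40 + 33)/7 = 35.7143
Deviations from mean: 0.2857, 1.2857, -1.7143, -0.7143, -0.7143, 4.2857, -2.7143
Σ(x_t−x̄)(x_{t+1}−x̄) = (0.3673) + (-2.2041) + (1.2245) + (0.5102) + (-3.0612) + (-11.6327) = -14.7959
Denominator Σ(x_t−x̄)² = 31.4286
r_1 = -14.7959 / 31.4286 = -0.471

-0.471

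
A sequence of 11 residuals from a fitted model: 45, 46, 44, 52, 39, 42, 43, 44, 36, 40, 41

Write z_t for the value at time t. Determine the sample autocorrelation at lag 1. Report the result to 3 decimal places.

Mean z̄ = (45 + 46 + 44 + 52 + 39 + 42 + 43 + 44 + 36 + 40 + 41)/11 = 42.9091
Numerator Σ_{t=1}^{10}(z_t−z̄)(z_{t+1}−z̄) = 5.9008
Denominator Σ(z_t−z̄)² = 174.9091
r_1 = 5.9008 / 174.9091 = 0.034

0.034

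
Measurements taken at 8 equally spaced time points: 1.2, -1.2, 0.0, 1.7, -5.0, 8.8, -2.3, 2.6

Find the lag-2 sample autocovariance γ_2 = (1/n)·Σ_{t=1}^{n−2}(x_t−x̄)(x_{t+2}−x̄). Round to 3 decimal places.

5.283

Mean x̄ = (1.2 − 1.2 + 0.0 + 1.7 − 5.0 + 8.8 − 2.3 + 2.6)/8 = 0.7250
Deviations: 0.4750, -1.9250, -0.7250, 0.9750, -5.7250, 8.0750, -3.0250, 1.8750
Σ_{t=1}^{6}(x_t−x̄)(x_{t+2}−x̄) = 42.2613
γ_2 = 42.2613 / 8 = 5.283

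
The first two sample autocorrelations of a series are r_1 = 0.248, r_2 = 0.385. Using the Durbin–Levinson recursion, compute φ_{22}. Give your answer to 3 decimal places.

φ_{22} = (r_2 − r_1²) / (1 − r_1²)
r_1² = (0.248)² = 0.061504
Numerator = 0.385 − 0.0615 = 0.3235; denominator = 1 − 0.0615 = 0.9385
φ_{22} = 0.3235 / 0.9385 = 0.345

0.345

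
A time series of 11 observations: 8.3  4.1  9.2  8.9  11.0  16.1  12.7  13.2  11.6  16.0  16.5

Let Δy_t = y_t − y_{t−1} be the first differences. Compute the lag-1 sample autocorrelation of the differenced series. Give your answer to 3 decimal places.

First differences Δy: -4.2, 5.1, -0.3, 2.1, 5.1, -3.4, 0.5, -1.6, 4.4, 0.5
Mean of differences = 0.8200
Numerator Σ(Δy_t−Δȳ)(Δy_{t+1}−Δȳ) = -47.9804
Denominator Σ(Δy_t−Δȳ)² = 101.4160
r_1(Δy) = -47.9804 / 101.4160 = -0.473

-0.473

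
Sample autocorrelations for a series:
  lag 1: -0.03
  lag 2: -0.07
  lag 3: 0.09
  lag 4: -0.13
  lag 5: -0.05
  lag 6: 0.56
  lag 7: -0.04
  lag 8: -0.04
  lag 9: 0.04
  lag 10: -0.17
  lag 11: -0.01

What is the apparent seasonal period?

The largest autocorrelation is r_6 = 0.56; the remaining lags stay at or below 0.09.
The dominant spike at lag 6 indicates a seasonal period of 6.

6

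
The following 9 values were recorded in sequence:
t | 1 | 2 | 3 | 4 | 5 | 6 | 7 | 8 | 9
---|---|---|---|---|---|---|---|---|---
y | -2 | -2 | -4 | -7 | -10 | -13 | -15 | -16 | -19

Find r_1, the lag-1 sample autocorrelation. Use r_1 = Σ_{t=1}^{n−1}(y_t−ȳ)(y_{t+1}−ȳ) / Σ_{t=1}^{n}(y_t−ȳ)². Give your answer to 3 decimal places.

0.706

Mean ȳ = (-2 − 2 − 4 − 7 − 10 − 13 − 15 − 16 − 19)/9 = -9.7778
Numerator Σ_{t=1}^{8}(y_t−ȳ)(y_{t+1}−ȳ) = 228.2840
Denominator Σ(y_t−ȳ)² = 323.5556
r_1 = 228.2840 / 323.5556 = 0.706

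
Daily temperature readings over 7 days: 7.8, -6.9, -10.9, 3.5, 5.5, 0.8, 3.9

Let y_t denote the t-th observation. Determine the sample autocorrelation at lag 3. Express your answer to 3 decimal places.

Mean ȳ = (7.8 − 6.9 − 10.9 + 3.5 + 5.5 + 0.8 + 3.9)/7 = 0.5286
Σ(y_t−ȳ)(y_{t+3}−ȳ) = (21.6065) + (-36.9306) + (-3.1020) + (10.0180) = -8.4082
Denominator Σ(y_t−ȳ)² = 283.6543
r_3 = -8.4082 / 283.6543 = -0.030

-0.030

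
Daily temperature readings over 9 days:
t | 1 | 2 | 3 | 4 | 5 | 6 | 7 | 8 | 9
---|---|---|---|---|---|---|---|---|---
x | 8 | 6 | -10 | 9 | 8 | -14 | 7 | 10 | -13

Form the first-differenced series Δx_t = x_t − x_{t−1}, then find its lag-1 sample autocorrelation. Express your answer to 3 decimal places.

First differences Δx: -2, -16, 19, -1, -22, 21, 3, -23
Mean of differences = -2.6250
Numerator Σ(Δx_t−Δx̄)(Δx_{t+1}−Δx̄) = -733.3906
Denominator Σ(Δx_t−Δx̄)² = 2029.8750
r_1(Δx) = -733.3906 / 2029.8750 = -0.361

-0.361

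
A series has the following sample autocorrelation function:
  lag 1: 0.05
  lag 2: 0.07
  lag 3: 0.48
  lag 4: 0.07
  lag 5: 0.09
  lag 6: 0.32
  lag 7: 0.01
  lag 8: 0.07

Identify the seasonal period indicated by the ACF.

3

The largest autocorrelation is r_3 = 0.48, with a weaker echo at lag 6 (0.32); the remaining lags stay at or below 0.09.
The dominant spike at lag 3 indicates a seasonal period of 3.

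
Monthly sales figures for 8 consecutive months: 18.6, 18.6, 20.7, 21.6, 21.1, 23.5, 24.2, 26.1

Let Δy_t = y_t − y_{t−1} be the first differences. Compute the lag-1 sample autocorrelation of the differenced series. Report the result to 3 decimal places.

First differences Δy: 0.0, 2.1, 0.9, -0.5, 2.4, 0.7, 1.9
Mean of differences = 1.0714
Numerator Σ(Δy_t−Δȳ)(Δy_{t+1}−Δȳ) = -3.8980
Denominator Σ(Δy_t−Δȳ)² = 7.2943
r_1(Δy) = -3.8980 / 7.2943 = -0.534

-0.534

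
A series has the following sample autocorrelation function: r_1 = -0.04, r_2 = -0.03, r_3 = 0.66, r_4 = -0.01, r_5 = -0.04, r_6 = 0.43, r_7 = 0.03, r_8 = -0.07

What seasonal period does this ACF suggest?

The largest autocorrelation is r_3 = 0.66, with a weaker echo at lag 6 (0.43); the remaining lags stay at or below 0.03.
The dominant spike at lag 3 indicates a seasonal period of 3.

3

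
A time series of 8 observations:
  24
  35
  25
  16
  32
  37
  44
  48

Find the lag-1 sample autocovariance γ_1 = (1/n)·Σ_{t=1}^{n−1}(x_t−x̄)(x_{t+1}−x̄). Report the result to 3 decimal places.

Mean x̄ = (24 + 35 + 25 + 16 + 32 + 37 + 44 + 48)/8 = 32.6250
Deviations: -8.6250, 2.3750, -7.6250, -16.6250, -0.6250, 4.3750, 11.3750, 15.3750
Σ_{t=1}^{7}(x_t−x̄)(x_{t+1}−x̄) = 320.4844
γ_1 = 320.4844 / 8 = 40.061

40.061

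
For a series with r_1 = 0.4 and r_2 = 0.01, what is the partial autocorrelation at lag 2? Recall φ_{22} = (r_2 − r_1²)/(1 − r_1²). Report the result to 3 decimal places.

φ_{22} = (r_2 − r_1²) / (1 − r_1²)
r_1² = (0.4)² = 0.16
Numerator = 0.01 − 0.1600 = -0.1500; denominator = 1 − 0.1600 = 0.8400
φ_{22} = -0.1500 / 0.8400 = -0.179

-0.179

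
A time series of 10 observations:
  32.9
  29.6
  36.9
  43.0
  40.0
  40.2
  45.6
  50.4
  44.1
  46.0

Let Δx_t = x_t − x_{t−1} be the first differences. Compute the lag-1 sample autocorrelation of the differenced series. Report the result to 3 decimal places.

-0.197

First differences Δx: -3.3, 7.3, 6.1, -3.0, 0.2, 5.4, 4.8, -6.3, 1.9
Mean of differences = 1.4556
Numerator Σ(Δx_t−Δx̄)(Δx_{t+1}−Δx̄) = -36.8942
Denominator Σ(Δx_t−Δx̄)² = 186.8622
r_1(Δx) = -36.8942 / 186.8622 = -0.197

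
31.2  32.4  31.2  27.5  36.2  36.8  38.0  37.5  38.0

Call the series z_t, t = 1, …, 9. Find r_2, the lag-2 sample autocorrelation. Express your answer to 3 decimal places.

0.244

Mean z̄ = (31.2 + 32.4 + 31.2 + 27.5 + 36.2 + 36.8 + 38.0 + 37.5 + 38.0)/9 = 34.3111
Numerator Σ_{t=1}^{7}(z_t−z̄)(z_{t+2}−z̄) = 28.3798
Denominator Σ(z_t−z̄)² = 116.5489
r_2 = 28.3798 / 116.5489 = 0.244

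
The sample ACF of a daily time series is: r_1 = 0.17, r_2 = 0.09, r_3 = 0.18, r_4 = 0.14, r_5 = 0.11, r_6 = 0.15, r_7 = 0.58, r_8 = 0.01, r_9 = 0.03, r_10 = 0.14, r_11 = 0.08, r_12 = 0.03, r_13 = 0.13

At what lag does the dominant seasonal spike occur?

The largest autocorrelation is r_7 = 0.58; the remaining lags stay at or below 0.18.
The dominant spike at lag 7 indicates a seasonal period of 7.

7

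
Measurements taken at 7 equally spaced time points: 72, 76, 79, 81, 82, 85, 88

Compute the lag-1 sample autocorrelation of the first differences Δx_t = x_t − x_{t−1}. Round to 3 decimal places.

First differences Δx: 4, 3, 2, 1, 3, 3
Mean of differences = 2.6667
Numerator Σ(Δx_t−Δx̄)(Δx_{t+1}−Δx̄) = 0.8889
Denominator Σ(Δx_t−Δx̄)² = 5.3333
r_1(Δx) = 0.8889 / 5.3333 = 0.167

0.167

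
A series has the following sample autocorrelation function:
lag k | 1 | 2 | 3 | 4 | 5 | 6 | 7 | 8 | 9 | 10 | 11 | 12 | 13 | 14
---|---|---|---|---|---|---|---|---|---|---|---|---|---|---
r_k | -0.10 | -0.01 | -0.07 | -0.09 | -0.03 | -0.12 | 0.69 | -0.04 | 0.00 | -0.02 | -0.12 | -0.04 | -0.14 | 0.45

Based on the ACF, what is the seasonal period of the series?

7

The largest autocorrelation is r_7 = 0.69, with a weaker echo at lag 14 (0.45); the remaining lags stay at or below 0.00.
The dominant spike at lag 7 indicates a seasonal period of 7.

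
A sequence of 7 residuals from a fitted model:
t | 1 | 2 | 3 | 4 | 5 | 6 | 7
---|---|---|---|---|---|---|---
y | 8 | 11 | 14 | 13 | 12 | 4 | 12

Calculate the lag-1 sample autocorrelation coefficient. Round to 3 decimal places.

-0.092

Mean ȳ = (8 + 11 + 14 + 13 + 12 + 4 + 12)/7 = 10.5714
Deviations from mean: -2.5714, 0.4286, 3.4286, 2.4286, 1.4286, -6.5714, 1.4286
Numerator Σ_{t=1}^{6}(y_t−ȳ)(y_{t+1}−ȳ) = -6.6122
Denominator Σ(y_t−ȳ)² = 71.7143
r_1 = -6.6122 / 71.7143 = -0.092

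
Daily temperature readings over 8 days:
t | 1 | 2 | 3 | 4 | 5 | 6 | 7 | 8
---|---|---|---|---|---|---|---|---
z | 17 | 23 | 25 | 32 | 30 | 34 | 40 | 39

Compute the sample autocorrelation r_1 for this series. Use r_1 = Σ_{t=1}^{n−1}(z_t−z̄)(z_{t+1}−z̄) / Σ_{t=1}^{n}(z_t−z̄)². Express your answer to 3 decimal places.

0.554

Mean z̄ = (17 + 23 + 25 + 32 + 30 + 34 + 40 + 39)/8 = 30.0000
Σ(z_t−z̄)(z_{t+1}−z̄) = (91.0000) + (35.0000) + (-10.0000) + (0.0000) + (0.0000) + (40.0000) + (90.0000) = 246.0000
Denominator Σ(z_t−z̄)² = 444.0000
r_1 = 246.0000 / 444.0000 = 0.554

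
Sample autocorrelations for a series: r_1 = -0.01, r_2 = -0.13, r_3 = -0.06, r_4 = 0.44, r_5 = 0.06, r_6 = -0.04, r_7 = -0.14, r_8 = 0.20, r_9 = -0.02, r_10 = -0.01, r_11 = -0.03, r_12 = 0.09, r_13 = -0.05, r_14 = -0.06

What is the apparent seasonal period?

4

The largest autocorrelation is r_4 = 0.44, with a weaker echo at lag 8 (0.20); the remaining lags stay at or below 0.09.
The dominant spike at lag 4 indicates a seasonal period of 4.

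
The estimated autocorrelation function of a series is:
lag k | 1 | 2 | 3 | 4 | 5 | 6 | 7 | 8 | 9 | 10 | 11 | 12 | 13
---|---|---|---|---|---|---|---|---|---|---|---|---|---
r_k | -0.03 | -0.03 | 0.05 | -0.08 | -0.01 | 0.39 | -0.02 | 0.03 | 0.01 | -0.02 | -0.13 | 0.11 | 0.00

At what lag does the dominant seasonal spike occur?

6

The largest autocorrelation is r_6 = 0.39; the remaining lags stay at or below 0.11.
The dominant spike at lag 6 indicates a seasonal period of 6.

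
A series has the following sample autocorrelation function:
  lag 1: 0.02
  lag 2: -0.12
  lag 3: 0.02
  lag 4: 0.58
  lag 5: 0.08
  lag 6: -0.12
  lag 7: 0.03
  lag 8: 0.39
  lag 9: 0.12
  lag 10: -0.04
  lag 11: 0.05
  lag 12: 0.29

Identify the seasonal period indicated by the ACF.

The largest autocorrelation is r_4 = 0.58, with weaker echoes at lags 8 (0.39) and 12 (0.29); the remaining lags stay at or below 0.12.
The dominant spike at lag 4 indicates a seasonal period of 4.

4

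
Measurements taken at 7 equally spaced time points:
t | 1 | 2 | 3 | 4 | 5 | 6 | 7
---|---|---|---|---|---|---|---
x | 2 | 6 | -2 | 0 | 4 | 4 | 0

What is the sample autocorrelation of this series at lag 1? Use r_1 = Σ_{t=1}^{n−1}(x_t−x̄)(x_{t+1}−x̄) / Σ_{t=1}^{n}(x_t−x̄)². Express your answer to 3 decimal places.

Mean x̄ = (2 + 6 − 2 + 0 + 4 + 4 + 0)/7 = 2.0000
Deviations from mean: 0.0000, 4.0000, -4.0000, -2.0000, 2.0000, 2.0000, -2.0000
Σ(x_t−x̄)(x_{t+1}−x̄) = (0.0000) + (-16.0000) + (8.0000) + (-4.0000) + (4.0000) + (-4.0000) = -12.0000
Denominator Σ(x_t−x̄)² = 48.0000
r_1 = -12.0000 / 48.0000 = -0.250

-0.250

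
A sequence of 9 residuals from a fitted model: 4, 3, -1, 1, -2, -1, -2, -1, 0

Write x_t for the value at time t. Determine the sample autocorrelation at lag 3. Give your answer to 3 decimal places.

Mean x̄ = (4 + 3 − 1 + 1 − 2 − 1 − 2 − 1 + 0)/9 = 0.1111
Σ(x_t−x̄)(x_{t+3}−x̄) = (3.4568) + (-6.0988) + (1.2346) + (-1.8765) + (2.3457) + (0.1235) = -0.8148
Denominator Σ(x_t−x̄)² = 36.8889
r_3 = -0.8148 / 36.8889 = -0.022

-0.022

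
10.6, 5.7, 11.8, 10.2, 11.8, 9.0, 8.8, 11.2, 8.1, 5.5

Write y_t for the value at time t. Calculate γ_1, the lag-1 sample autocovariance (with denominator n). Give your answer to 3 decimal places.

Mean ȳ = (10.6 + 5.7 + 11.8 + 10.2 + 11.8 + 9.0 + 8.8 + 11.2 + 8.1 + 5.5)/10 = 9.2700
Σ_{t=1}^{9}(y_t−ȳ)(y_{t+1}−ȳ) = -8.3849
γ_1 = -8.3849 / 10 = -0.838

-0.838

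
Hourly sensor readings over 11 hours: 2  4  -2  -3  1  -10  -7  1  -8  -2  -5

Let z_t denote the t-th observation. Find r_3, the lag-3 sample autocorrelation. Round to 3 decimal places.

0.303

Mean z̄ = (2 + 4 − 2 − 3 + 1 − 10 − 7 + 1 − 8 − 2 − 5)/11 = -2.6364
Numerator Σ_{t=1}^{8}(z_t−z̄)(z_{t+3}−z̄) = 60.6942
Denominator Σ(z_t−z̄)² = 200.5455
r_3 = 60.6942 / 200.5455 = 0.303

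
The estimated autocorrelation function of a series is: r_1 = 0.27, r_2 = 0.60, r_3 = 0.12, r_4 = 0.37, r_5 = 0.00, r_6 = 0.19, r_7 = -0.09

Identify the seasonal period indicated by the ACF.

The largest autocorrelation is r_2 = 0.60, with a weaker echo at lag 4 (0.37); the remaining lags stay at or below 0.27.
The dominant spike at lag 2 indicates a seasonal period of 2.

2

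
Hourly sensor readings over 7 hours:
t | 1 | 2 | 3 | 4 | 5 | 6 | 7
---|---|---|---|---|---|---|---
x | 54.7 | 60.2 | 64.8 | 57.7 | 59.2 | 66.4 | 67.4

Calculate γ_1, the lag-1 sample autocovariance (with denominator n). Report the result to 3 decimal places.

Mean x̄ = (54.7 + 60.2 + 64.8 + 57.7 + 59.2 + 66.4 + 67.4)/7 = 61.4857
Σ_{t=1}^{6}(x_t−x̄)(x_{t+1}−x̄) = 18.4012
γ_1 = 18.4012 / 7 = 2.629

2.629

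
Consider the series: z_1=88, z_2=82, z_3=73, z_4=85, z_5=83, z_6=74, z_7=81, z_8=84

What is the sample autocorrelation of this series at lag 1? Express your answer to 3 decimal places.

-0.194

Mean z̄ = (88 + 82 + 73 + 85 + 83 + 74 + 81 + 84)/8 = 81.2500
Σ(z_t−z̄)(z_{t+1}−z̄) = (5.0625) + (-6.1875) + (-30.9375) + (6.5625) + (-12.6875) + (1.8125) + (-0.6875) = -37.0625
Denominator Σ(z_t−z̄)² = 191.5000
r_1 = -37.0625 / 191.5000 = -0.194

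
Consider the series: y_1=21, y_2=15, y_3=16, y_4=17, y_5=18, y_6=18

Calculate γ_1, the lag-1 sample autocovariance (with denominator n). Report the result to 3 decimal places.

-0.708

Mean ȳ = (21 + 15 + 16 + 17 + 18 + 18)/6 = 17.5000
Deviations: 3.5000, -2.5000, -1.5000, -0.5000, 0.5000, 0.5000
Σ_{t=1}^{5}(y_t−ȳ)(y_{t+1}−ȳ) = -4.2500
γ_1 = -4.2500 / 6 = -0.708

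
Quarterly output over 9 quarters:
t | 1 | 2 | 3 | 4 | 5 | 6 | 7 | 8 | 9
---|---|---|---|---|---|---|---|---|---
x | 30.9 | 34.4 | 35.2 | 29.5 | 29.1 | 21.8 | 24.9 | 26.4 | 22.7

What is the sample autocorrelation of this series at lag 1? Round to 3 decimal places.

Mean x̄ = (30.9 + 34.4 + 35.2 + 29.5 + 29.1 + 21.8 + 24.9 + 26.4 + 22.7)/9 = 28.3222
Numerator Σ_{t=1}^{8}(x_t−x̄)(x_{t+1}−x̄) = 101.1184
Denominator Σ(x_t−x̄)² = 182.4356
r_1 = 101.1184 / 182.4356 = 0.554

0.554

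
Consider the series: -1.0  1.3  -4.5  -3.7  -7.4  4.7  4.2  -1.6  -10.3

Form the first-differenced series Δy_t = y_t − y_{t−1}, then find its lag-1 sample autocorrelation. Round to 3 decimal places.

-0.077

First differences Δy: 2.3, -5.8, 0.8, -3.7, 12.1, -0.5, -5.8, -8.7
Mean of differences = -1.1625
Numerator Σ(Δy_t−Δȳ)(Δy_{t+1}−Δȳ) = -23.1227
Denominator Σ(Δy_t−Δȳ)² = 298.4388
r_1(Δy) = -23.1227 / 298.4388 = -0.077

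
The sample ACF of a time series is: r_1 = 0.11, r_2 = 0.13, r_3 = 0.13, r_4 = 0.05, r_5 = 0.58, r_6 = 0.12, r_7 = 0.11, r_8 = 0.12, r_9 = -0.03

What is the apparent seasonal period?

The largest autocorrelation is r_5 = 0.58; the remaining lags stay at or below 0.13.
The dominant spike at lag 5 indicates a seasonal period of 5.

5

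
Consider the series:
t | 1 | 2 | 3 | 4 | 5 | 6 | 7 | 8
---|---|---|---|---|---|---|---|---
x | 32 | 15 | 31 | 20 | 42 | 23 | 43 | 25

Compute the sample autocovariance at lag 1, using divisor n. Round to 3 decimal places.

Mean x̄ = (32 + 15 + 31 + 20 + 42 + 23 + 43 + 25)/8 = 28.8750
Σ_{t=1}^{7}(x_t−x̄)(x_{t+1}−x̄) = -423.0156
γ_1 = -423.0156 / 8 = -52.877

-52.877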